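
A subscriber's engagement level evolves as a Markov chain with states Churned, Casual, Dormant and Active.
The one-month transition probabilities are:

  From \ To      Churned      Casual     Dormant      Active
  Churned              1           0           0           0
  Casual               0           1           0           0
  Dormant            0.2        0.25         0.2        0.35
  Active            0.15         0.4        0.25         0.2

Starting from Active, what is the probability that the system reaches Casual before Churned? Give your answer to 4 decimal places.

0.6923

Let h(s) be the probability of absorption at Casual starting from transient state s. Then h(Casual) = 1 and h(Churned) = 0. By first-step analysis:
h(Dormant) = 0.2·0 + 0.25·1 + 0.2·h(Dormant) + 0.35·h(Active)
h(Active) = 0.15·0 + 0.4·1 + 0.25·h(Dormant) + 0.2·h(Active)
Solving: h(Dormant) = 0.6154, h(Active) = 0.6923.
Starting from Active, the probability is 0.6923.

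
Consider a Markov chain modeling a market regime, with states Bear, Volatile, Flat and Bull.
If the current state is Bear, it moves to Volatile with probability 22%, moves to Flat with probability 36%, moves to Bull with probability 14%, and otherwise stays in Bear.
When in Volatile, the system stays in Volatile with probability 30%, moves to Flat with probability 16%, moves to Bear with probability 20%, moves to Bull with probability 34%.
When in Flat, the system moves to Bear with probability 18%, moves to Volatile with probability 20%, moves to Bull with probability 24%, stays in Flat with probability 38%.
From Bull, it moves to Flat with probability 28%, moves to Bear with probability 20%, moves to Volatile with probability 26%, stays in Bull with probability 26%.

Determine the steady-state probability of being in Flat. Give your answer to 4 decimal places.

Let the stationary distribution be π with π = πP and π_1 + π_2 + π_3 + π_4 = 1.
π_1 = 0.28·π_1 + 0.2·π_2 + 0.18·π_3 + 0.2·π_4
π_2 = 0.22·π_1 + 0.3·π_2 + 0.2·π_3 + 0.26·π_4
π_3 = 0.36·π_1 + 0.16·π_2 + 0.38·π_3 + 0.28·π_4
Solving with the normalization constraint gives π = (0.2109, 0.2435, 0.2974, 0.2482).
So the stationary probability of Flat is 0.2974.

0.2974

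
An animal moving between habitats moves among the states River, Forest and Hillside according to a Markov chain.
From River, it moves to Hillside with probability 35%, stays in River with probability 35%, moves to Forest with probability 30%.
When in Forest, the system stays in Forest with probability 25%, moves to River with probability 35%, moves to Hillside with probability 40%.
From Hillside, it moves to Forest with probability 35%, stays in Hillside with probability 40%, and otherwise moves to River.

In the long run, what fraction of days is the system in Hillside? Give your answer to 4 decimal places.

Let the stationary distribution be π with π = πP and π_1 + π_2 + π_3 = 1.
π_1 = 0.35·π_1 + 0.35·π_2 + 0.25·π_3
π_2 = 0.3·π_1 + 0.25·π_2 + 0.35·π_3
Solving with the normalization constraint gives π = (0.3116, 0.3040, 0.3844).
So the stationary probability of Hillside is 0.3844.

0.3844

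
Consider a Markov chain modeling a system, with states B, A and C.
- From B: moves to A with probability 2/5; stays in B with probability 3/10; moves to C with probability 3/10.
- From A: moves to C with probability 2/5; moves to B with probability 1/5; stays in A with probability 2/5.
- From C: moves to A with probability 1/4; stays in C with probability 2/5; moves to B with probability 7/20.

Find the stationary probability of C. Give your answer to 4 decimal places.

0.3716

Let the stationary distribution be π with π = πP and π_1 + π_2 + π_3 = 1.
π_1 = 0.3·π_1 + 0.2·π_2 + 0.35·π_3
π_2 = 0.4·π_1 + 0.4·π_2 + 0.25·π_3
Solving with the normalization constraint gives π = (0.2842, 0.3443, 0.3716).
So the stationary probability of C is 0.3716.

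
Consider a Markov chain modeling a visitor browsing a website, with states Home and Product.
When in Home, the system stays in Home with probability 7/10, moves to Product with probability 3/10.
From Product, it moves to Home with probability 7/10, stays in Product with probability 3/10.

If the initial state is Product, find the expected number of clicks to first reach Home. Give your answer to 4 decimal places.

Let t(s) be the expected number of clicks to first reach Home from state s, with t(Home) = 0. Conditioning on the first click:
t(Product) = 1 + 0.3·t(Product)
Solving: t(Product) = 1.4286.
Expected clicks from Product to Home: 1.4286.

1.4286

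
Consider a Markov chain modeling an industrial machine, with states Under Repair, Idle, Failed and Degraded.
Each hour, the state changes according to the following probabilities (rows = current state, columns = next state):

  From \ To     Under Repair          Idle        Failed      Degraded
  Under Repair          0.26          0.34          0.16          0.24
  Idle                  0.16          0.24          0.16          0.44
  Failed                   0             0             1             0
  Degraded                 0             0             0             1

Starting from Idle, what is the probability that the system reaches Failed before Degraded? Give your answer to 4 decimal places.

Let h(s) be the probability of absorption at Failed starting from transient state s. Then h(Failed) = 1 and h(Degraded) = 0. By first-step analysis:
h(Under Repair) = 0.26·h(Under Repair) + 0.34·h(Idle) + 0.16·1 + 0.24·0
h(Idle) = 0.16·h(Under Repair) + 0.24·h(Idle) + 0.16·1 + 0.44·0
Solving: h(Under Repair) = 0.3465, h(Idle) = 0.2835.
Starting from Idle, the probability is 0.2835.

0.2835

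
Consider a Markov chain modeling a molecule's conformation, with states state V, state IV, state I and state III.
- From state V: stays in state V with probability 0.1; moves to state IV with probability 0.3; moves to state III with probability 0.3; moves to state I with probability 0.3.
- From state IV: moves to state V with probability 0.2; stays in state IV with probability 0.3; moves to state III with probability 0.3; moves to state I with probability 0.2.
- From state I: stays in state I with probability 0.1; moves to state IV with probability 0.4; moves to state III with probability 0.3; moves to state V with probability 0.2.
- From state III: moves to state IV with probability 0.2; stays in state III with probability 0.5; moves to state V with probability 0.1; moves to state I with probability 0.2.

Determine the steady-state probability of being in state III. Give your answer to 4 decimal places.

0.3750

Let the stationary distribution be π with π = πP and π_1 + π_2 + π_3 + π_4 = 1.
π_1 = 0.1·π_1 + 0.2·π_2 + 0.2·π_3 + 0.1·π_4
π_2 = 0.3·π_1 + 0.3·π_2 + 0.4·π_3 + 0.2·π_4
π_3 = 0.3·π_1 + 0.2·π_2 + 0.1·π_3 + 0.2·π_4
Solving with the normalization constraint gives π = (0.1477, 0.2820, 0.1952, 0.3750).
So the stationary probability of state III is 0.3750.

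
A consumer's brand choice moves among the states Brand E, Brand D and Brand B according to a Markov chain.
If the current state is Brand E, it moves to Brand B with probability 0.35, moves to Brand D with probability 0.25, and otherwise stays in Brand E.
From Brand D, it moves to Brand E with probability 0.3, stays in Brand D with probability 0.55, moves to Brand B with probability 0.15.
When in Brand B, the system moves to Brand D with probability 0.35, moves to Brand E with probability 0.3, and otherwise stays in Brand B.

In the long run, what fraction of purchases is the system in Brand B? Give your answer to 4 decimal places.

Let the stationary distribution be π with π = πP and π_1 + π_2 + π_3 = 1.
π_1 = 0.4·π_1 + 0.3·π_2 + 0.3·π_3
π_2 = 0.25·π_1 + 0.55·π_2 + 0.35·π_3
Solving with the normalization constraint gives π = (0.3333, 0.3958, 0.2708).
So the stationary probability of Brand B is 0.2708.

0.2708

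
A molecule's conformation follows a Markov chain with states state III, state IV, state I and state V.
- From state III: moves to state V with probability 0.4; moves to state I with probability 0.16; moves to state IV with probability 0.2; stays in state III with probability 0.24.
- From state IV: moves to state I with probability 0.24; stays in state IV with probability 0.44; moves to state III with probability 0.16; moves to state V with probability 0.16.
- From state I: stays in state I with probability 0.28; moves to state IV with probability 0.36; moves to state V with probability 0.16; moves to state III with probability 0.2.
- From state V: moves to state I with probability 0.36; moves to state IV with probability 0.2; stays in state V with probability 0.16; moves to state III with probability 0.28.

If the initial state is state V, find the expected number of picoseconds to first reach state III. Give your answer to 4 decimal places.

Let t(s) be the expected number of picoseconds to first reach state III from state s, with t(state III) = 0. Conditioning on the first picosecond:
t(state IV) = 1 + 0.44·t(state IV) + 0.24·t(state I) + 0.16·t(state V)
t(state I) = 1 + 0.36·t(state IV) + 0.28·t(state I) + 0.16·t(state V)
t(state V) = 1 + 0.2·t(state IV) + 0.36·t(state I) + 0.16·t(state V)
Solving: t(state IV) = 5.2632, t(state I) = 5.0439, t(state V) = 4.6053.
Expected picoseconds from state V to state III: 4.6053.

4.6053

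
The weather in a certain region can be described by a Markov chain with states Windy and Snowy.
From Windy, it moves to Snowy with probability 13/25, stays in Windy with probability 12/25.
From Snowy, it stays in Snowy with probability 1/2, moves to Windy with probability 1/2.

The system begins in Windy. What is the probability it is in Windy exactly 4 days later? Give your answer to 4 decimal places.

Propagate the distribution vector 4 days from Windy.
After 0 days: (1.0000, 0.0000)
After 1 day: (0.4800, 0.5200)
After 2 days: (0.4904, 0.5096)
After 3 days: (0.4902, 0.5098)
After 4 days: (0.4902, 0.5098)
P(in Windy after 4 days) = 0.4902

0.4902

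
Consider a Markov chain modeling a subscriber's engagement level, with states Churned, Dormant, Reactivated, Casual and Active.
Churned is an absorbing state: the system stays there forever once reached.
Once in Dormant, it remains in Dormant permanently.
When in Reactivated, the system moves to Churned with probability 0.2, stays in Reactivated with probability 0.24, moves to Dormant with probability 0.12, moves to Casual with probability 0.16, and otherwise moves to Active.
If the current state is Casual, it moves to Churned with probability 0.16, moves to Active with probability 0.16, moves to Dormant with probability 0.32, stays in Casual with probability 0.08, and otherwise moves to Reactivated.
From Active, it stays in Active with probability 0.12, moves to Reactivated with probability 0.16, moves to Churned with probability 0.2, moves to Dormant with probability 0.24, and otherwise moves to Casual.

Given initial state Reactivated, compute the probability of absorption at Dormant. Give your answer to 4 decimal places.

Let h(s) be the probability of absorption at Dormant starting from transient state s. Then h(Dormant) = 1 and h(Churned) = 0. By first-step analysis:
h(Reactivated) = 0.2·0 + 0.12·1 + 0.24·h(Reactivated) + 0.16·h(Casual) + 0.28·h(Active)
h(Casual) = 0.16·0 + 0.32·1 + 0.28·h(Reactivated) + 0.08·h(Casual) + 0.16·h(Active)
h(Active) = 0.2·0 + 0.24·1 + 0.16·h(Reactivated) + 0.28·h(Casual) + 0.12·h(Active)
Solving: h(Reactivated) = 0.4844, h(Casual) = 0.5907, h(Active) = 0.5488.
Starting from Reactivated, the probability is 0.4844.

0.4844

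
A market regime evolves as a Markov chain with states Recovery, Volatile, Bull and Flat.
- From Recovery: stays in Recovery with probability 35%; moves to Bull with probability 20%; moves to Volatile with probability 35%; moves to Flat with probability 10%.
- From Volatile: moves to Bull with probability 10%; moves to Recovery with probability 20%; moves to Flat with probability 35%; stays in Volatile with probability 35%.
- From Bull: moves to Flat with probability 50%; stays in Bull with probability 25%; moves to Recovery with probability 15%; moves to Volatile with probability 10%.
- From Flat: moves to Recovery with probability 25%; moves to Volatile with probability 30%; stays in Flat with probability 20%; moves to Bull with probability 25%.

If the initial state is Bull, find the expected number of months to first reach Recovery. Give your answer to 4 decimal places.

5.0694

Let t(s) be the expected number of months to first reach Recovery from state s, with t(Recovery) = 0. Conditioning on the first month:
t(Volatile) = 1 + 0.35·t(Volatile) + 0.1·t(Bull) + 0.35·t(Flat)
t(Bull) = 1 + 0.1·t(Volatile) + 0.25·t(Bull) + 0.5·t(Flat)
t(Flat) = 1 + 0.3·t(Volatile) + 0.25·t(Bull) + 0.2·t(Flat)
Solving: t(Volatile) = 4.8172, t(Bull) = 5.0694, t(Flat) = 4.6406.
Expected months from Bull to Recovery: 5.0694.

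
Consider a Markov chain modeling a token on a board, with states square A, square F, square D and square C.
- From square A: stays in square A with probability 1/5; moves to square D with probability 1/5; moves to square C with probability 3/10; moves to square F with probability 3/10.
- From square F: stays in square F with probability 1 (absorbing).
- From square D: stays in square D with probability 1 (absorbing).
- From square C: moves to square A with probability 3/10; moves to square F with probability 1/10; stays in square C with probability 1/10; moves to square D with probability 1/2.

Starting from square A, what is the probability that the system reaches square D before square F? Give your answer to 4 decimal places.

Let h(s) be the probability of absorption at square D starting from transient state s. Then h(square D) = 1 and h(square F) = 0. By first-step analysis:
h(square A) = 0.2·h(square A) + 0.3·0 + 0.2·1 + 0.3·h(square C)
h(square C) = 0.3·h(square A) + 0.1·0 + 0.5·1 + 0.1·h(square C)
Solving: h(square A) = 0.5238, h(square C) = 0.7302.
Starting from square A, the probability is 0.5238.

0.5238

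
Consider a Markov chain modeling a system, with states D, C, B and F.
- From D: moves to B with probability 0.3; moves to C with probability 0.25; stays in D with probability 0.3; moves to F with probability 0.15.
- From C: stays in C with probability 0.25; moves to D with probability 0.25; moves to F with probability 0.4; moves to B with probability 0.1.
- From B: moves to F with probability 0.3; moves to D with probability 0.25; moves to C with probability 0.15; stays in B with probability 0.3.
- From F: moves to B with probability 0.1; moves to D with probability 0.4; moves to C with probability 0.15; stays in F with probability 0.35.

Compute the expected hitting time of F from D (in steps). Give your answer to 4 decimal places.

Let t(s) be the expected number of steps to first reach F from state s, with t(F) = 0. Conditioning on the first step:
t(D) = 1 + 0.3·t(D) + 0.25·t(C) + 0.3·t(B)
t(C) = 1 + 0.25·t(D) + 0.25·t(C) + 0.1·t(B)
t(B) = 1 + 0.25·t(D) + 0.15·t(C) + 0.3·t(B)
Solving: t(D) = 4.0919, t(C) = 3.1733, t(B) = 3.5699.
Expected steps from D to F: 4.0919.

4.0919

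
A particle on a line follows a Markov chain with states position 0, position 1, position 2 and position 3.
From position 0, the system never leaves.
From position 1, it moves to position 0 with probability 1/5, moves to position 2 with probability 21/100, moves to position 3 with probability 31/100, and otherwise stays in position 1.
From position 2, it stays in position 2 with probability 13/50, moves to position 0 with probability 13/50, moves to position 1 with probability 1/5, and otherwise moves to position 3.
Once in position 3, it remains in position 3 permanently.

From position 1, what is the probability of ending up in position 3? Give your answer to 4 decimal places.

Let h(s) be the probability of absorption at position 3 starting from transient state s. Then h(position 3) = 1 and h(position 0) = 0. By first-step analysis:
h(position 1) = 0.2·0 + 0.28·h(position 1) + 0.21·h(position 2) + 0.31·1
h(position 2) = 0.26·0 + 0.2·h(position 1) + 0.26·h(position 2) + 0.28·1
Solving: h(position 1) = 0.5872, h(position 2) = 0.5371.
Starting from position 1, the probability is 0.5872.

0.5872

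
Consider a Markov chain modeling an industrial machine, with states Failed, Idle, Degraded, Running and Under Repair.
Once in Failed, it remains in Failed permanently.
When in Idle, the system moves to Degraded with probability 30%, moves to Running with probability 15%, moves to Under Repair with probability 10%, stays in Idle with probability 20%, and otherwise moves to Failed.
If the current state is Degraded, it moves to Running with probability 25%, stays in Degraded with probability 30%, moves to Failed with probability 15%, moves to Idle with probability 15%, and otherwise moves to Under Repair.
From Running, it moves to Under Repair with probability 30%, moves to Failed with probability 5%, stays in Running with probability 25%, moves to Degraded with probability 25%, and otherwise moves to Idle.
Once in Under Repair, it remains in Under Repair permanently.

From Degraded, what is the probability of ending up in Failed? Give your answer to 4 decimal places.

Let h(s) be the probability of absorption at Failed starting from transient state s. Then h(Failed) = 1 and h(Under Repair) = 0. By first-step analysis:
h(Idle) = 0.25·1 + 0.2·h(Idle) + 0.3·h(Degraded) + 0.15·h(Running) + 0.1·0
h(Degraded) = 0.15·1 + 0.15·h(Idle) + 0.3·h(Degraded) + 0.25·h(Running) + 0.15·0
h(Running) = 0.05·1 + 0.15·h(Idle) + 0.25·h(Degraded) + 0.25·h(Running) + 0.3·0
Solving: h(Idle) = 0.5401, h(Degraded) = 0.4455, h(Running) = 0.3232.
Starting from Degraded, the probability is 0.4455.

0.4455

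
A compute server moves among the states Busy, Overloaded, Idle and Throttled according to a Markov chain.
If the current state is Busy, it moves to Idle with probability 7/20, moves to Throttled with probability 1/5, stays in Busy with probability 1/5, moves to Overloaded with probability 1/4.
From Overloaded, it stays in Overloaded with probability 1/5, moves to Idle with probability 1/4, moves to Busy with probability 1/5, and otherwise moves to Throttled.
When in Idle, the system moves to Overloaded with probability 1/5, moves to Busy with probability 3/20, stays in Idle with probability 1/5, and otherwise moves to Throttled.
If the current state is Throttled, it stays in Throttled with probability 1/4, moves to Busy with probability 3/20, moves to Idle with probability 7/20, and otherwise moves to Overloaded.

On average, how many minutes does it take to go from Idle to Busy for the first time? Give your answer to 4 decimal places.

6.2153

Let t(s) be the expected number of minutes to first reach Busy from state s, with t(Busy) = 0. Conditioning on the first minute:
t(Overloaded) = 1 + 0.2·t(Overloaded) + 0.25·t(Idle) + 0.35·t(Throttled)
t(Idle) = 1 + 0.2·t(Overloaded) + 0.2·t(Idle) + 0.45·t(Throttled)
t(Throttled) = 1 + 0.25·t(Overloaded) + 0.35·t(Idle) + 0.25·t(Throttled)
Solving: t(Overloaded) = 5.9059, t(Idle) = 6.2153, t(Throttled) = 6.2025.
Expected minutes from Idle to Busy: 6.2153.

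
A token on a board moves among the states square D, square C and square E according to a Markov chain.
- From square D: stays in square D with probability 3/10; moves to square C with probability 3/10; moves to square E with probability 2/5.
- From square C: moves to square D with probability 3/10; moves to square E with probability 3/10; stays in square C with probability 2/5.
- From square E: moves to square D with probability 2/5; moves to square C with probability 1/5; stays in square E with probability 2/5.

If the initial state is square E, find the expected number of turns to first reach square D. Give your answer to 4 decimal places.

2.6667

Let t(s) be the expected number of turns to first reach square D from state s, with t(square D) = 0. Conditioning on the first turn:
t(square C) = 1 + 0.4·t(square C) + 0.3·t(square E)
t(square E) = 1 + 0.2·t(square C) + 0.4·t(square E)
Solving: t(square C) = 3.0000, t(square E) = 2.6667.
Expected turns from square E to square D: 2.6667.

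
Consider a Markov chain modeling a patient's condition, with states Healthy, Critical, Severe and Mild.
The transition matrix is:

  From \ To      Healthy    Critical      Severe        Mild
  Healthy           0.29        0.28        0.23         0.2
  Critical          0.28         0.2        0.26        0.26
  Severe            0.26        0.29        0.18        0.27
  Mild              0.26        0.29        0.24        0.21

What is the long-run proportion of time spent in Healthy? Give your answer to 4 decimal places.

0.2735

Let the stationary distribution be π with π = πP and π_1 + π_2 + π_3 + π_4 = 1.
π_1 = 0.29·π_1 + 0.28·π_2 + 0.26·π_3 + 0.26·π_4
π_2 = 0.28·π_1 + 0.2·π_2 + 0.29·π_3 + 0.29·π_4
π_3 = 0.23·π_1 + 0.26·π_2 + 0.18·π_3 + 0.24·π_4
Solving with the normalization constraint gives π = (0.2735, 0.2635, 0.2288, 0.2342).
So the stationary probability of Healthy is 0.2735.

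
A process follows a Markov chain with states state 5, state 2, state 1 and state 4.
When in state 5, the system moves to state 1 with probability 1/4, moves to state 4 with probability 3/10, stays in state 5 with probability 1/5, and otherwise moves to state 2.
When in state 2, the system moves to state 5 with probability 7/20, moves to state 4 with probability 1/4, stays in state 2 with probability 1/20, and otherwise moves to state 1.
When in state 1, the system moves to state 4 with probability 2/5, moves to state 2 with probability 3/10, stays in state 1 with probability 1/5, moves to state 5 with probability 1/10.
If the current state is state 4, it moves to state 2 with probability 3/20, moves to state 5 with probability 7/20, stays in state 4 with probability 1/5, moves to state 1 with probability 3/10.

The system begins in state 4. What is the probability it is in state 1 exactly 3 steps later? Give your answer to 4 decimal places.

0.2736

Propagate the distribution vector 3 steps from state 4.
After 0 steps: (0.0000, 0.0000, 0.0000, 1.0000)
After 1 step: (0.3500, 0.1500, 0.3000, 0.2000)
After 2 steps: (0.2225, 0.2150, 0.2600, 0.3025)
After 3 steps: (0.2516, 0.1898, 0.2736, 0.2850)
P(in state 1 after 3 steps) = 0.2736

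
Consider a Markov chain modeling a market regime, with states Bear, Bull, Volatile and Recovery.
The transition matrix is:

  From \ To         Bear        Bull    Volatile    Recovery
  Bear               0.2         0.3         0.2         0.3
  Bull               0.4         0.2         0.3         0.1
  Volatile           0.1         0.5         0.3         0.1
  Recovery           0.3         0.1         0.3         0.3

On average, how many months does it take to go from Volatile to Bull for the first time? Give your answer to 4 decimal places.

Let t(s) be the expected number of months to first reach Bull from state s, with t(Bull) = 0. Conditioning on the first month:
t(Bear) = 1 + 0.2·t(Bear) + 0.2·t(Volatile) + 0.3·t(Recovery)
t(Volatile) = 1 + 0.1·t(Bear) + 0.3·t(Volatile) + 0.1·t(Recovery)
t(Recovery) = 1 + 0.3·t(Bear) + 0.3·t(Volatile) + 0.3·t(Recovery)
Solving: t(Bear) = 3.3333, t(Volatile) = 2.4638, t(Recovery) = 3.9130.
Expected months from Volatile to Bull: 2.4638.

2.4638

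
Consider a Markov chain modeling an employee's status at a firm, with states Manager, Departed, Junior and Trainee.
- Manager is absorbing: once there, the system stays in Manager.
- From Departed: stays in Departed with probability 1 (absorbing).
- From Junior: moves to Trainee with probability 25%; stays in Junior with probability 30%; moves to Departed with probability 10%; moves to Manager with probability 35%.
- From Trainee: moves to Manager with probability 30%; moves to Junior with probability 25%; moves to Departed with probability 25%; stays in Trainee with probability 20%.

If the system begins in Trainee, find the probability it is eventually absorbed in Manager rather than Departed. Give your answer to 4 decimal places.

0.5980

Let h(s) be the probability of absorption at Manager starting from transient state s. Then h(Manager) = 1 and h(Departed) = 0. By first-step analysis:
h(Junior) = 0.35·1 + 0.1·0 + 0.3·h(Junior) + 0.25·h(Trainee)
h(Trainee) = 0.3·1 + 0.25·0 + 0.25·h(Junior) + 0.2·h(Trainee)
Solving: h(Junior) = 0.7136, h(Trainee) = 0.5980.
Starting from Trainee, the probability is 0.5980.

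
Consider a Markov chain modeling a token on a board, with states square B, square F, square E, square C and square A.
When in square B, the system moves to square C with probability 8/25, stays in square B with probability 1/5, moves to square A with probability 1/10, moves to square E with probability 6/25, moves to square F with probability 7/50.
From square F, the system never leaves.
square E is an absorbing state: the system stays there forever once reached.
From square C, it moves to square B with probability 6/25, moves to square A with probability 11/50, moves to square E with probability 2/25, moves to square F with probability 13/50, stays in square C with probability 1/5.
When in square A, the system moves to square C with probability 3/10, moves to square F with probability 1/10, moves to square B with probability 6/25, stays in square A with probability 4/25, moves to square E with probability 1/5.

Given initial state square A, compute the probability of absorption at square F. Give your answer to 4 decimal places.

Let h(s) be the probability of absorption at square F starting from transient state s. Then h(square F) = 1 and h(square E) = 0. By first-step analysis:
h(square B) = 0.2·h(square B) + 0.14·1 + 0.24·0 + 0.32·h(square C) + 0.1·h(square A)
h(square C) = 0.24·h(square B) + 0.26·1 + 0.08·0 + 0.2·h(square C) + 0.22·h(square A)
h(square A) = 0.24·h(square B) + 0.1·1 + 0.2·0 + 0.3·h(square C) + 0.16·h(square A)
Solving: h(square B) = 0.4710, h(square C) = 0.5944, h(square A) = 0.4659.
Starting from square A, the probability is 0.4659.

0.4659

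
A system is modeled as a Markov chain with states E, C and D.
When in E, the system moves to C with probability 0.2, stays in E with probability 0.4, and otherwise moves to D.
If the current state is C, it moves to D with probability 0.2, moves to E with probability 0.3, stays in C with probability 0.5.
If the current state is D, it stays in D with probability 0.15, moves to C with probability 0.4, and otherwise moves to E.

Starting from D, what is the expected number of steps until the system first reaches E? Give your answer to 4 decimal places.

Let t(s) be the expected number of steps to first reach E from state s, with t(E) = 0. Conditioning on the first step:
t(C) = 1 + 0.5·t(C) + 0.2·t(D)
t(D) = 1 + 0.4·t(C) + 0.15·t(D)
Solving: t(C) = 3.0435, t(D) = 2.6087.
Expected steps from D to E: 2.6087.

2.6087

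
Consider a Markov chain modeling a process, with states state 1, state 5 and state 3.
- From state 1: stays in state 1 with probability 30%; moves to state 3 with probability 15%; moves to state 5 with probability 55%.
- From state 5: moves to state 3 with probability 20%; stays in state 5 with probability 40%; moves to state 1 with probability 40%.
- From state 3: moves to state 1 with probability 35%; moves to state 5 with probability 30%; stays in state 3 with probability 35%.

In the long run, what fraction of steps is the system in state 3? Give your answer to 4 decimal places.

Let the stationary distribution be π with π = πP and π_1 + π_2 + π_3 = 1.
π_1 = 0.3·π_1 + 0.4·π_2 + 0.35·π_3
π_2 = 0.55·π_1 + 0.4·π_2 + 0.3·π_3
Solving with the normalization constraint gives π = (0.3539, 0.4316, 0.2145).
So the stationary probability of state 3 is 0.2145.

0.2145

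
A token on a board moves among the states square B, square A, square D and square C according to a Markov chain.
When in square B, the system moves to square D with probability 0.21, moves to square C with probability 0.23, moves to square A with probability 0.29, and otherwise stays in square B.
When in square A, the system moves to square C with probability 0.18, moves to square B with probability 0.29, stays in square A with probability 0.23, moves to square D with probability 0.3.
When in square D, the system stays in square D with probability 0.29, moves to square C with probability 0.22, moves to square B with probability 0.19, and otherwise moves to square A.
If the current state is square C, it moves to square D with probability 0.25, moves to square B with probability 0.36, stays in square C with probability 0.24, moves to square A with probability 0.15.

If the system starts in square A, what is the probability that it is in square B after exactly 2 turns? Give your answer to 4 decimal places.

0.2668

Propagate the distribution vector 2 turns from square A.
After 0 turns: (0.0000, 1.0000, 0.0000, 0.0000)
After 1 turn: (0.2900, 0.2300, 0.3000, 0.1800)
After 2 turns: (0.2668, 0.2540, 0.2619, 0.2173)
P(in square B after 2 turns) = 0.2668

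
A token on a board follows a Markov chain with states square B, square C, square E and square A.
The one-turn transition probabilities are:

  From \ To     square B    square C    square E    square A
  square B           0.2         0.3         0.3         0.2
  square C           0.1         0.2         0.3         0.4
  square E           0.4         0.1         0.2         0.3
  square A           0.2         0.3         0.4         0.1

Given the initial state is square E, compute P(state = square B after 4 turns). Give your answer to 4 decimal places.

0.2367

Propagate the distribution vector 4 turns from square E.
After 0 turns: (0.0000, 0.0000, 1.0000, 0.0000)
After 1 turn: (0.4000, 0.1000, 0.2000, 0.3000)
After 2 turns: (0.2300, 0.2500, 0.3100, 0.2100)
After 3 turns: (0.2370, 0.2130, 0.2900, 0.2600)
After 4 turns: (0.2367, 0.2207, 0.2970, 0.2456)
P(in square B after 4 turns) = 0.2367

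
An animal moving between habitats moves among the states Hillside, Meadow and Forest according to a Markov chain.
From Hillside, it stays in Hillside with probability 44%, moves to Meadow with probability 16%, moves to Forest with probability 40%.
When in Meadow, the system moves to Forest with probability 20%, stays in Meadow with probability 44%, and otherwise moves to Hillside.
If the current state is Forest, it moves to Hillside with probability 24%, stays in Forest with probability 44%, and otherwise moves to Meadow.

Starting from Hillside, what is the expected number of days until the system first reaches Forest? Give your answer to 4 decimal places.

Let t(s) be the expected number of days to first reach Forest from state s, with t(Forest) = 0. Conditioning on the first day:
t(Hillside) = 1 + 0.44·t(Hillside) + 0.16·t(Meadow)
t(Meadow) = 1 + 0.36·t(Hillside) + 0.44·t(Meadow)
Solving: t(Hillside) = 2.8125, t(Meadow) = 3.5938.
Expected days from Hillside to Forest: 2.8125.

2.8125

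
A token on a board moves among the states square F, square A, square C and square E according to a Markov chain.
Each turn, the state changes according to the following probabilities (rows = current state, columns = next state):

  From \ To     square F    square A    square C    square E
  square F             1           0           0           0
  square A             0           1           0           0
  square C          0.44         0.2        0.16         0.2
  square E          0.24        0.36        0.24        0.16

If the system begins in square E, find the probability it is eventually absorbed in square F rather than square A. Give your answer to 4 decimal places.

Let h(s) be the probability of absorption at square F starting from transient state s. Then h(square F) = 1 and h(square A) = 0. By first-step analysis:
h(square C) = 0.44·1 + 0.2·0 + 0.16·h(square C) + 0.2·h(square E)
h(square E) = 0.24·1 + 0.36·0 + 0.24·h(square C) + 0.16·h(square E)
Solving: h(square C) = 0.6350, h(square E) = 0.4672.
Starting from square E, the probability is 0.4672.

0.4672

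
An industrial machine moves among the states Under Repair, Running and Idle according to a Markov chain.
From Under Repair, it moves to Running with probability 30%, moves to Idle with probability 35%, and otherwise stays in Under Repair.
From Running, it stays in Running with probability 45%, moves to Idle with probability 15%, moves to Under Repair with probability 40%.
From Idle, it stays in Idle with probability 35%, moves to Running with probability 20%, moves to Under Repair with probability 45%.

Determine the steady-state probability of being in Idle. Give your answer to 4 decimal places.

0.2861

Let the stationary distribution be π with π = πP and π_1 + π_2 + π_3 = 1.
π_1 = 0.35·π_1 + 0.4·π_2 + 0.45·π_3
π_2 = 0.3·π_1 + 0.45·π_2 + 0.2·π_3
Solving with the normalization constraint gives π = (0.3946, 0.3193, 0.2861).
So the stationary probability of Idle is 0.2861.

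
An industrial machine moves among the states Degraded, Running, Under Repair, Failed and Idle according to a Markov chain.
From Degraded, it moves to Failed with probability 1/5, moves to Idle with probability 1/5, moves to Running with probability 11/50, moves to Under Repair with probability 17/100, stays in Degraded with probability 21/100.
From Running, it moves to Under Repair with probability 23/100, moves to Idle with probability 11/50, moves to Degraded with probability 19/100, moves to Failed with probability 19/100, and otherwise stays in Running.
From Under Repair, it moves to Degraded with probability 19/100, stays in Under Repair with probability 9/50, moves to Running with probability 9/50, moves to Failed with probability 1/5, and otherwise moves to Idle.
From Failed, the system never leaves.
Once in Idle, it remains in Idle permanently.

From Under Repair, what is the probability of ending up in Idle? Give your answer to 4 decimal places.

0.5423

Let h(s) be the probability of absorption at Idle starting from transient state s. Then h(Idle) = 1 and h(Failed) = 0. By first-step analysis:
h(Degraded) = 0.21·h(Degraded) + 0.22·h(Running) + 0.17·h(Under Repair) + 0.2·0 + 0.2·1
h(Running) = 0.19·h(Degraded) + 0.17·h(Running) + 0.23·h(Under Repair) + 0.19·0 + 0.22·1
h(Under Repair) = 0.19·h(Degraded) + 0.18·h(Running) + 0.18·h(Under Repair) + 0.2·0 + 0.25·1
Solving: h(Degraded) = 0.5186, h(Running) = 0.5340, h(Under Repair) = 0.5423.
Starting from Under Repair, the probability is 0.5423.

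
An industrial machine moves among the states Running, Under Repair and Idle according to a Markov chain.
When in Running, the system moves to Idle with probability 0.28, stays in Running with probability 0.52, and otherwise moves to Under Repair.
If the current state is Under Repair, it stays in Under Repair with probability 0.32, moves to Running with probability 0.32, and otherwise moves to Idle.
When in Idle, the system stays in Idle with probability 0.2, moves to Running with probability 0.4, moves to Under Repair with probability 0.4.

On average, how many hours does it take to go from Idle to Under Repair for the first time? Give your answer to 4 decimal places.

Let t(s) be the expected number of hours to first reach Under Repair from state s, with t(Under Repair) = 0. Conditioning on the first hour:
t(Running) = 1 + 0.52·t(Running) + 0.28·t(Idle)
t(Idle) = 1 + 0.4·t(Running) + 0.2·t(Idle)
Solving: t(Running) = 3.9706, t(Idle) = 3.2353.
Expected hours from Idle to Under Repair: 3.2353.

3.2353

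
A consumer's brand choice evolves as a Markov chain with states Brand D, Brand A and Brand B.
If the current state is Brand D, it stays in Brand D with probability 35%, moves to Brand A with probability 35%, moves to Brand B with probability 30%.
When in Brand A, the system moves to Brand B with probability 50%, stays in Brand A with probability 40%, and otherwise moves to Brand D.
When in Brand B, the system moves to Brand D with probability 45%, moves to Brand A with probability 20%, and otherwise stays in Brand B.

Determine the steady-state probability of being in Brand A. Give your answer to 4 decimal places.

0.3083

Let the stationary distribution be π with π = πP and π_1 + π_2 + π_3 = 1.
π_1 = 0.35·π_1 + 0.1·π_2 + 0.45·π_3
π_2 = 0.35·π_1 + 0.4·π_2 + 0.2·π_3
Solving with the normalization constraint gives π = (0.3110, 0.3083, 0.3807).
So the stationary probability of Brand A is 0.3083.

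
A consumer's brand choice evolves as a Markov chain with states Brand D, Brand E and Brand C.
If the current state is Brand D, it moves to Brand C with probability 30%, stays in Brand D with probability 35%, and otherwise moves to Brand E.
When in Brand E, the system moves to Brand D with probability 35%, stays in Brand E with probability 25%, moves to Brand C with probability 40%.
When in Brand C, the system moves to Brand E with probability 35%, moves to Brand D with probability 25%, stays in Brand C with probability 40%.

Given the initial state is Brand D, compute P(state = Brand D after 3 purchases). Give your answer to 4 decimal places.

Propagate the distribution vector 3 purchases from Brand D.
After 0 purchases: (1.0000, 0.0000, 0.0000)
After 1 purchase: (0.3500, 0.3500, 0.3000)
After 2 purchases: (0.3200, 0.3150, 0.3650)
After 3 purchases: (0.3135, 0.3185, 0.3680)
P(in Brand D after 3 purchases) = 0.3135

0.3135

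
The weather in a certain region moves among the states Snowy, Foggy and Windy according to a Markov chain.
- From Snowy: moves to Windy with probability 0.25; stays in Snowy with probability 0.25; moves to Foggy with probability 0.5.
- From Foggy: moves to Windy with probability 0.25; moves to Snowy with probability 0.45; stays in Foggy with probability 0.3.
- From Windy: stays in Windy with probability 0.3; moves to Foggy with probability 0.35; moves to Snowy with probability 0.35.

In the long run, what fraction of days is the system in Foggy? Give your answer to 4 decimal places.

Let the stationary distribution be π with π = πP and π_1 + π_2 + π_3 = 1.
π_1 = 0.25·π_1 + 0.45·π_2 + 0.35·π_3
π_2 = 0.5·π_1 + 0.3·π_2 + 0.35·π_3
Solving with the normalization constraint gives π = (0.3531, 0.3838, 0.2632).
So the stationary probability of Foggy is 0.3838.

0.3838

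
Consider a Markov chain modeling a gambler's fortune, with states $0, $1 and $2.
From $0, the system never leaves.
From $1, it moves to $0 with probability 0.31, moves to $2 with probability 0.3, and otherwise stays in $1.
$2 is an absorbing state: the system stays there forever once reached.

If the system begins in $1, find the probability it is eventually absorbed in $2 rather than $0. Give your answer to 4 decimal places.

0.4918

Let h(s) be the probability of absorption at $2 starting from transient state s. Then h($2) = 1 and h($0) = 0. By first-step analysis:
h($1) = 0.31·0 + 0.39·h($1) + 0.3·1
Solving: h($1) = 0.4918.
Starting from $1, the probability is 0.4918.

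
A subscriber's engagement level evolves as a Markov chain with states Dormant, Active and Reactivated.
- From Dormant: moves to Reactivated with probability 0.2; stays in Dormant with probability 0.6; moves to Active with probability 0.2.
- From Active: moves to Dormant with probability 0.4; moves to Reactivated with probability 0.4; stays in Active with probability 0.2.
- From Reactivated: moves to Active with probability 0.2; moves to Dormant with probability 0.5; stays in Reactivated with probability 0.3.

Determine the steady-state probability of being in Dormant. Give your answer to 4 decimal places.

Let the stationary distribution be π with π = πP and π_1 + π_2 + π_3 = 1.
π_1 = 0.6·π_1 + 0.4·π_2 + 0.5·π_3
π_2 = 0.2·π_1 + 0.2·π_2 + 0.2·π_3
Solving with the normalization constraint gives π = (0.5333, 0.2000, 0.2667).
So the stationary probability of Dormant is 0.5333.

0.5333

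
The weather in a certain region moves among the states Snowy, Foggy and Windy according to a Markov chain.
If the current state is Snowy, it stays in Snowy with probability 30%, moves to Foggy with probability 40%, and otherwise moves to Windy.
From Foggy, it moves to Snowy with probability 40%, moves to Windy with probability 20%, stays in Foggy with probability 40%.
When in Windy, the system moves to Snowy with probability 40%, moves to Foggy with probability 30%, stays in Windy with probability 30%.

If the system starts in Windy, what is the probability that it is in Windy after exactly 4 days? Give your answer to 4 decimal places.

0.2627

Propagate the distribution vector 4 days from Windy.
After 0 days: (0.0000, 0.0000, 1.0000)
After 1 day: (0.4000, 0.3000, 0.3000)
After 2 days: (0.3600, 0.3700, 0.2700)
After 3 days: (0.3640, 0.3730, 0.2630)
After 4 days: (0.3636, 0.3737, 0.2627)
P(in Windy after 4 days) = 0.2627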